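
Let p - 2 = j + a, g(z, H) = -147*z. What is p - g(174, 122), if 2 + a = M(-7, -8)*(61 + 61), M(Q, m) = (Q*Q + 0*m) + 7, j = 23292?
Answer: 55702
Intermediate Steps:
M(Q, m) = 7 + Q**2 (M(Q, m) = (Q**2 + 0) + 7 = Q**2 + 7 = 7 + Q**2)
a = 6830 (a = -2 + (7 + (-7)**2)*(61 + 61) = -2 + (7 + 49)*122 = -2 + 56*122 = -2 + 6832 = 6830)
p = 30124 (p = 2 + (23292 + 6830) = 2 + 30122 = 30124)
p - g(174, 122) = 30124 - (-147)*174 = 30124 - 1*(-25578) = 30124 + 25578 = 55702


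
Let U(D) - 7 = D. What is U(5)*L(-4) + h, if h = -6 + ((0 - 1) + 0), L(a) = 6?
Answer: 65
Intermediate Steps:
U(D) = 7 + D
h = -7 (h = -6 + (-1 + 0) = -6 - 1 = -7)
U(5)*L(-4) + h = (7 + 5)*6 - 7 = 12*6 - 7 = 72 - 7 = 65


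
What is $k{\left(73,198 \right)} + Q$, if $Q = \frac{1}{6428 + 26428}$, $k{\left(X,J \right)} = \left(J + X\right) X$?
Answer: $\frac{649990249}{32856} \approx 19783.0$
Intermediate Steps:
$k{\left(X,J \right)} = X \left(J + X\right)$
$Q = \frac{1}{32856} \approx 3.0436 \cdot 10^{-5}$
$k{\left(73,198 \right)} + Q = 73 \left(198 + 73\right) + \frac{1}{32856} = 73 \cdot 271 + \frac{1}{32856} = 19783 + \frac{1}{32856} = \frac{649990249}{32856}$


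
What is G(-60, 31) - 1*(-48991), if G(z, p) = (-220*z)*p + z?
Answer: 458131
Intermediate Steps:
G(z, p) = z - 220*p*z (G(z, p) = -220*p*z + z = z - 220*p*z)
G(-60, 31) - 1*(-48991) = -60*(1 - 220*31) - 1*(-48991) = -60*(1 - 6820) + 48991 = -60*(-6819) + 48991 = 409140 + 48991 = 458131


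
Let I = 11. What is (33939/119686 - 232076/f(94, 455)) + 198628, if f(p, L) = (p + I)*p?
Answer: 16757998428911/84378630 ≈ 1.9860e+5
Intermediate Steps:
f(p, L) = p*(11 + p) (f(p, L) = (p + 11)*p = (11 + p)*p = p*(11 + p))
(33939/119686 - 232076/f(94, 455)) + 198628 = (33939/119686 - 232076*1/(94*(11 + 94))) + 198628 = (33939*(1/119686) - 232076/(94*105)) + 198628 = (33939/119686 - 232076/9870) + 198628 = (33939/119686 - 232076*1/9870) + 198628 = (33939/119686 - 116038/4935) + 198628 = -1960090729/84378630 + 198628 = 16757998428911/84378630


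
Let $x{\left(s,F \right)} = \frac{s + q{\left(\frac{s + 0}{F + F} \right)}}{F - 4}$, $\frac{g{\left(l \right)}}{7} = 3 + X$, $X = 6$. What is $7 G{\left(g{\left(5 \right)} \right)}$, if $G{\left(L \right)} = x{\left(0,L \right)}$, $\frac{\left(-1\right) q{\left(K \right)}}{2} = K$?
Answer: $0$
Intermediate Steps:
$g{\left(l \right)} = 63$ ($g{\left(l \right)} = 7 \left(3 + 6\right) = 7 \cdot 9 = 63$)
$q{\left(K \right)} = - 2 K$
$x{\left(s,F \right)} = \frac{s - \frac{s}{F}}{-4 + F}$ ($x{\left(s,F \right)} = \frac{s - 2 \frac{s + 0}{F + F}}{F - 4} = \frac{s - 2 \frac{s}{2 F}}{-4 + F} = \frac{s - \frac{s}{F}}{-4 + F}$)
$G{\left(L \right)} = 0$ ($G{\left(L \right)} = \frac{0 \left(-1 + L\right)}{L \left(-4 + L\right)} = 0$)
$7 G{\left(g{\left(5 \right)} \right)} = 7 \cdot 0 = 0$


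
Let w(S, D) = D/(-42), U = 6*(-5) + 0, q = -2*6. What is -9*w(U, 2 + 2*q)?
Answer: -33/7 ≈ -4.7143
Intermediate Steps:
q = -12
U = -30 (U = -30 + 0 = -30)
w(S, D) = -D/42 (w(S, D) = D*(-1/42) = -D/42)
-9*w(U, 2 + 2*q) = -(-3)*(2 + 2*(-12))/14 = -(-3)*(2 - 24)/14 = -(-3)*(-22)/14 = -9*11/21 = -33/7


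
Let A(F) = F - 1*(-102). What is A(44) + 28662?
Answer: 28808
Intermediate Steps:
A(F) = 102 + F (A(F) = F + 102 = 102 + F)
A(44) + 28662 = (102 + 44) + 28662 = 146 + 28662 = 28808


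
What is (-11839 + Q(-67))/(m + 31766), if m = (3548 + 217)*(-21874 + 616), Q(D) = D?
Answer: 5953/40002302 ≈ 0.00014882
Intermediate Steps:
m = -80036370 (m = 3765*(-21258) = -80036370)
(-11839 + Q(-67))/(m + 31766) = (-11839 - 67)/(-80036370 + 31766) = -11906/(-80004604) = -11906*(-1/80004604) = 5953/40002302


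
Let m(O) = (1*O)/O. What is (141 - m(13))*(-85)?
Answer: -11900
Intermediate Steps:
m(O) = 1 (m(O) = O/O = 1)
(141 - m(13))*(-85) = (141 - 1*1)*(-85) = (141 - 1)*(-85) = 140*(-85) = -11900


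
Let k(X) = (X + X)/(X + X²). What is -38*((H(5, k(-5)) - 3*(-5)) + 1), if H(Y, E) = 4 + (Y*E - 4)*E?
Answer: -1767/2 ≈ -883.50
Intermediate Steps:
k(X) = 2*X/(X + X²) (k(X) = (2*X)/(X + X²) = 2*X/(X + X²))
H(Y, E) = 4 + E*(-4 + E*Y) (H(Y, E) = 4 + (E*Y - 4)*E = 4 + (-4 + E*Y)*E = 4 + E*(-4 + E*Y))
-38*((H(5, k(-5)) - 3*(-5)) + 1) = -38*(((4 - 8/(1 - 5) + 5*(2/(1 - 5))²) - 3*(-5)) + 1) = -38*(((4 - 8/(-4) + 5*(2/(-4))²) + 15) + 1) = -38*(((4 - 8*(-1)/4 + 5*(2*(-¼))²) + 15) + 1) = -38*(((4 - 4*(-½) + 5*(-½)²) + 15) + 1) = -38*(((4 + 2 + 5*(¼)) + 15) + 1) = -38*(((4 + 2 + 5/4) + 15) + 1) = -38*((29/4 + 15) + 1) = -38*(89/4 + 1) = -38*93/4 = -1767/2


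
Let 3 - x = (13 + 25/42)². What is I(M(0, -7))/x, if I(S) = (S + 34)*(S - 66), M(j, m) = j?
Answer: 359856/29159 ≈ 12.341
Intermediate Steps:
I(S) = (-66 + S)*(34 + S) (I(S) = (34 + S)*(-66 + S) = (-66 + S)*(34 + S))
x = -320749/1764 (x = 3 - (13 + 25/42)² = 3 - (571/42)² = 3 - 1*326041/1764 = 3 - 326041/1764 = -320749/1764 ≈ -181.83)
I(M(0, -7))/x = (-2244 + 0² - 32*0)/(-320749/1764) = (-2244 + 0 + 0)*(-1764/320749) = -2244*(-1764/320749) = 359856/29159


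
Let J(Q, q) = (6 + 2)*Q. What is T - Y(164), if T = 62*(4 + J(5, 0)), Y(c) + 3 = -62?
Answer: 2793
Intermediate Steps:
J(Q, q) = 8*Q
Y(c) = -65 (Y(c) = -3 - 62 = -65)
T = 2728 (T = 62*(4 + 8*5) = 62*(4 + 40) = 62*44 = 2728)
T - Y(164) = 2728 - 1*(-65) = 2728 + 65 = 2793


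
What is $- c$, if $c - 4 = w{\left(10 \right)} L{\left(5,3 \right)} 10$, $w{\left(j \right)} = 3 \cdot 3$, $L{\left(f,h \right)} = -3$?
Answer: $266$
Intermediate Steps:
$w{\left(j \right)} = 9$
$c = -266$ ($c = 4 + 9 \left(\left(-3\right) 10\right) = 4 + 9 \left(-30\right) = 4 - 270 = -266$)
$- c = \left(-1\right) \left(-266\right) = 266$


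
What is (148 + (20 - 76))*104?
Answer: 9568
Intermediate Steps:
(148 + (20 - 76))*104 = (148 - 56)*104 = 92*104 = 9568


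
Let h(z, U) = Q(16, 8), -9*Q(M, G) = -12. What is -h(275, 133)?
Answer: -4/3 ≈ -1.3333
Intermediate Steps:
Q(M, G) = 4/3 (Q(M, G) = -⅑*(-12) = 4/3)
h(z, U) = 4/3
-h(275, 133) = -1*4/3 = -4/3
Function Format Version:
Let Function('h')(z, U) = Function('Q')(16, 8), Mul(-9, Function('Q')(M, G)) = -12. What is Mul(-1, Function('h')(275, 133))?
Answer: Rational(-4, 3) ≈ -1.3333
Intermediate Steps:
Function('Q')(M, G) = Rational(4, 3) (Function('Q')(M, G) = Mul(Rational(-1, 9), -12) = Rational(4, 3))
Function('h')(z, U) = Rational(4, 3)
Mul(-1, Function('h')(275, 133)) = Mul(-1, Rational(4, 3)) = Rational(-4, 3)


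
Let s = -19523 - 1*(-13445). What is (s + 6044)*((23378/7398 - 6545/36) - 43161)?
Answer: 10901307715/7398 ≈ 1.4735e+6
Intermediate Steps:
s = -6078 (s = -19523 + 13445 = -6078)
(s + 6044)*((23378/7398 - 6545/36) - 43161) = (-6078 + 6044)*((23378/7398 - 6545/36) - 43161) = -34*((23378*(1/7398) - 6545*1/36) - 43161) = -34*((11689/3699 - 6545/36) - 43161) = -34*(-2643239/14796 - 43161) = -34*(-641253395/14796) = 10901307715/7398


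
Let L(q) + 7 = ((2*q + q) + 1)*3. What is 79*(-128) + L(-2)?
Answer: -10134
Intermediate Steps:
L(q) = -4 + 9*q (L(q) = -7 + ((2*q + q) + 1)*3 = -7 + (3*q + 1)*3 = -7 + (1 + 3*q)*3 = -7 + (3 + 9*q) = -4 + 9*q)
79*(-128) + L(-2) = 79*(-128) + (-4 + 9*(-2)) = -10112 + (-4 - 18) = -10112 - 22 = -10134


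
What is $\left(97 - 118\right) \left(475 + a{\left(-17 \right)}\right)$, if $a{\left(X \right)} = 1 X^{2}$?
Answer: $-16044$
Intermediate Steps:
$a{\left(X \right)} = X^{2}$
$\left(97 - 118\right) \left(475 + a{\left(-17 \right)}\right) = \left(97 - 118\right) \left(475 + \left(-17\right)^{2}\right) = - 21 \left(475 + 289\right) = \left(-21\right) 764 = -16044$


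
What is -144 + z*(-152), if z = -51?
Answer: 7608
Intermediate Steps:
-144 + z*(-152) = -144 - 51*(-152) = -144 + 7752 = 7608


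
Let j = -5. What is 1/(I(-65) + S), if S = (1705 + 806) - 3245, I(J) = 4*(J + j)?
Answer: -1/1014 ≈ -0.00098619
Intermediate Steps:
I(J) = -20 + 4*J (I(J) = 4*(J - 5) = 4*(-5 + J) = -20 + 4*J)
S = -734 (S = 2511 - 3245 = -734)
1/(I(-65) + S) = 1/((-20 + 4*(-65)) - 734) = 1/((-20 - 260) - 734) = 1/(-280 - 734) = 1/(-1014) = -1/1014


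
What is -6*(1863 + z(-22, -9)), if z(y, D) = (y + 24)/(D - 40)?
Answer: -547710/49 ≈ -11178.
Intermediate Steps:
z(y, D) = (24 + y)/(-40 + D)
-6*(1863 + z(-22, -9)) = -6*(1863 + (24 - 22)/(-40 - 9)) = -6*(1863 + 2/(-49)) = -6*(1863 - 1/49*2) = -6*(1863 - 2/49) = -6*91285/49 = -547710/49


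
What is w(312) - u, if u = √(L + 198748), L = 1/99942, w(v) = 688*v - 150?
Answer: 214506 - √1985175191888214/99942 ≈ 2.1406e+5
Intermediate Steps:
w(v) = -150 + 688*v
L = 1/99942 ≈ 1.0006e-5
u = √1985175191888214/99942 (u = √(1/99942 + 198748) = √(19863272617/99942) = √1985175191888214/99942 ≈ 445.81)
w(312) - u = (-150 + 688*312) - √1985175191888214/99942 = (-150 + 214656) - √1985175191888214/99942 = 214506 - √1985175191888214/99942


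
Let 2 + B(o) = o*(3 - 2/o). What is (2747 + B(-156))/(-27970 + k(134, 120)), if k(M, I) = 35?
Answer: -455/5587 ≈ -0.081439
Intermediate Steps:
B(o) = -2 + o*(3 - 2/o)
(2747 + B(-156))/(-27970 + k(134, 120)) = (2747 + (-4 + 3*(-156)))/(-27970 + 35) = (2747 + (-4 - 468))/(-27935) = (2747 - 472)*(-1/27935) = 2275*(-1/27935) = -455/5587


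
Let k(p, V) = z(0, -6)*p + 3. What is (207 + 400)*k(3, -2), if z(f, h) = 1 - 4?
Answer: -3642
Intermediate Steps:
z(f, h) = -3
k(p, V) = 3 - 3*p (k(p, V) = -3*p + 3 = 3 - 3*p)
(207 + 400)*k(3, -2) = (207 + 400)*(3 - 3*3) = 607*(3 - 9) = 607*(-6) = -3642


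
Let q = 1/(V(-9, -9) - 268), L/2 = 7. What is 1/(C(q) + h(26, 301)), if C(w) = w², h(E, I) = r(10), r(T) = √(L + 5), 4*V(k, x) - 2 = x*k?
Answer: -15649936/18177693121923 + 956720690641*√19/18177693121923 ≈ 0.22941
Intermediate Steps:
L = 14 (L = 2*7 = 14)
V(k, x) = ½ + k*x/4 (V(k, x) = ½ + (x*k)/4 = ½ + (k*x)/4 = ½ + k*x/4)
r(T) = √19 (r(T) = √(14 + 5) = √19)
h(E, I) = √19
q = -4/989 (q = 1/((½ + (¼)*(-9)*(-9)) - 268) = 1/((½ + 81/4) - 268) = 1/(83/4 - 268) = 1/(-989/4) = -4/989 ≈ -0.0040445)
1/(C(q) + h(26, 301)) = 1/((-4/989)² + √19) = 1/(16/978121 + √19)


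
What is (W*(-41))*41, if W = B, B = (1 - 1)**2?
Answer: 0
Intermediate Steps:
B = 0 (B = 0**2 = 0)
W = 0
(W*(-41))*41 = (0*(-41))*41 = 0*41 = 0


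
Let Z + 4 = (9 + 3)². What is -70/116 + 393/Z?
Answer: 8947/4060 ≈ 2.2037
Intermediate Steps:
Z = 140 (Z = -4 + (9 + 3)² = -4 + 12² = -4 + 144 = 140)
-70/116 + 393/Z = -70/116 + 393/140 = -70*1/116 + 393*(1/140) = -35/58 + 393/140 = 8947/4060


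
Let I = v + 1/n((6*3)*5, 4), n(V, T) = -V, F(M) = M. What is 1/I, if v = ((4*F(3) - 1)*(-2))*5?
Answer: -90/9901 ≈ -0.0090900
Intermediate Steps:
v = -110 (v = ((4*3 - 1)*(-2))*5 = ((12 - 1)*(-2))*5 = (11*(-2))*5 = -22*5 = -110)
I = -9901/90 (I = -110 + 1/(-6*3*5) = -110 + 1/(-18*5) = -110 + 1/(-1*90) = -110 + 1/(-90) = -110 - 1/90 = -9901/90 ≈ -110.01)
1/I = 1/(-9901/90) = -90/9901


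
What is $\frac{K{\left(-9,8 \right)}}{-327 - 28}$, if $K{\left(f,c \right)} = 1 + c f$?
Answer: $\frac{1}{5} \approx 0.2$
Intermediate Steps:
$\frac{K{\left(-9,8 \right)}}{-327 - 28} = \frac{1 + 8 \left(-9\right)}{-327 - 28} = \frac{1 - 72}{-327 - 28} = \frac{1}{-355} \left(-71\right) = \left(- \frac{1}{355}\right) \left(-71\right) = \frac{1}{5}$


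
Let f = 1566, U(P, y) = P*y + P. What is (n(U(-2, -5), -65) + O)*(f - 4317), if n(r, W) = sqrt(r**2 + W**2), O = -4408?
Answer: 12126408 - 2751*sqrt(4289) ≈ 1.1946e+7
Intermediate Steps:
U(P, y) = P + P*y
n(r, W) = sqrt(W**2 + r**2)
(n(U(-2, -5), -65) + O)*(f - 4317) = (sqrt((-65)**2 + (-2*(1 - 5))**2) - 4408)*(1566 - 4317) = (sqrt(4225 + (-2*(-4))**2) - 4408)*(-2751) = (sqrt(4225 + 8**2) - 4408)*(-2751) = (sqrt(4225 + 64) - 4408)*(-2751) = (sqrt(4289) - 4408)*(-2751) = (-4408 + sqrt(4289))*(-2751) = 12126408 - 2751*sqrt(4289)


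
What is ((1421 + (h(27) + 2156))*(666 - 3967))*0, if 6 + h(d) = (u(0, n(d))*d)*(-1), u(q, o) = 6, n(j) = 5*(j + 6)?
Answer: 0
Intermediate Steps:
n(j) = 30 + 5*j (n(j) = 5*(6 + j) = 30 + 5*j)
h(d) = -6 - 6*d (h(d) = -6 + (6*d)*(-1) = -6 - 6*d)
((1421 + (h(27) + 2156))*(666 - 3967))*0 = ((1421 + ((-6 - 6*27) + 2156))*(666 - 3967))*0 = ((1421 + ((-6 - 162) + 2156))*(-3301))*0 = ((1421 + (-168 + 2156))*(-3301))*0 = ((1421 + 1988)*(-3301))*0 = (3409*(-3301))*0 = -11253109*0 = 0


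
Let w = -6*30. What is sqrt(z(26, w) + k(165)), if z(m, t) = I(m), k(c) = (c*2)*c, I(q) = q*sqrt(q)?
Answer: sqrt(54450 + 26*sqrt(26)) ≈ 233.63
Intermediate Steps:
I(q) = q**(3/2)
w = -180
k(c) = 2*c**2 (k(c) = (2*c)*c = 2*c**2)
z(m, t) = m**(3/2)
sqrt(z(26, w) + k(165)) = sqrt(26**(3/2) + 2*165**2) = sqrt(26*sqrt(26) + 2*27225) = sqrt(26*sqrt(26) + 54450) = sqrt(54450 + 26*sqrt(26))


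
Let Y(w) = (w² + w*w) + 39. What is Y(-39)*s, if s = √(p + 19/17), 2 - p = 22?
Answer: 3081*I*√5457/17 ≈ 13388.0*I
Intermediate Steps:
p = -20 (p = 2 - 1*22 = 2 - 22 = -20)
s = I*√5457/17 (s = √(-20 + 19/17) = √(-321/17) = I*√5457/17 ≈ 4.3454*I)
Y(w) = 39 + 2*w² (Y(w) = (w² + w²) + 39 = 2*w² + 39 = 39 + 2*w²)
Y(-39)*s = (39 + 2*(-39)²)*(I*√5457/17) = (39 + 2*1521)*(I*√5457/17) = (39 + 3042)*(I*√5457/17) = 3081*(I*√5457/17) = 3081*I*√5457/17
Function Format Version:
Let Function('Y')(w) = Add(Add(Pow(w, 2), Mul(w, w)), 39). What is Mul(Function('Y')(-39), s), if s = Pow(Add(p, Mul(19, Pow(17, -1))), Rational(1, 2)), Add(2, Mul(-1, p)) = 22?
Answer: Mul(Rational(3081, 17), I, Pow(5457, Rational(1, 2))) ≈ Mul(13388., I)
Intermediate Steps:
p = -20 (p = Add(2, Mul(-1, 22)) = Add(2, -22) = -20)
s = Mul(Rational(1, 17), I, Pow(5457, Rational(1, 2))) (s = Pow(Add(-20, Mul(19, Pow(17, -1))), Rational(1, 2)) = Pow(Add(-20, Mul(19, Rational(1, 17))), Rational(1, 2)) = Pow(Add(-20, Rational(19, 17)), Rational(1, 2)) = Pow(Rational(-321, 17), Rational(1, 2)) = Mul(Rational(1, 17), I, Pow(5457, Rational(1, 2))) ≈ Mul(4.3454, I))
Function('Y')(w) = Add(39, Mul(2, Pow(w, 2))) (Function('Y')(w) = Add(Add(Pow(w, 2), Pow(w, 2)), 39) = Add(Mul(2, Pow(w, 2)), 39) = Add(39, Mul(2, Pow(w, 2))))
Mul(Function('Y')(-39), s) = Mul(Add(39, Mul(2, Pow(-39, 2))), Mul(Rational(1, 17), I, Pow(5457, Rational(1, 2)))) = Mul(Add(39, Mul(2, 1521)), Mul(Rational(1, 17), I, Pow(5457, Rational(1, 2)))) = Mul(Add(39, 3042), Mul(Rational(1, 17), I, Pow(5457, Rational(1, 2)))) = Mul(3081, Mul(Rational(1, 17), I, Pow(5457, Rational(1, 2)))) = Mul(Rational(3081, 17), I, Pow(5457, Rational(1, 2)))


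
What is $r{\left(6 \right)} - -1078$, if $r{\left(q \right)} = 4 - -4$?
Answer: $1086$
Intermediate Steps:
$r{\left(q \right)} = 8$ ($r{\left(q \right)} = 4 + 4 = 8$)
$r{\left(6 \right)} - -1078 = 8 - -1078 = 8 + 1078 = 1086$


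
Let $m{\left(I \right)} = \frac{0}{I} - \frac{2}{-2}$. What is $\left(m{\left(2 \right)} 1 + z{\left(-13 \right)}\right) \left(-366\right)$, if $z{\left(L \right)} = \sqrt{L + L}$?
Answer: $-366 - 366 i \sqrt{26} \approx -366.0 - 1866.2 i$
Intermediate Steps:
$z{\left(L \right)} = \sqrt{2} \sqrt{L}$ ($z{\left(L \right)} = \sqrt{2 L} = \sqrt{2} \sqrt{L}$)
$m{\left(I \right)} = 1$ ($m{\left(I \right)} = 0 - -1 = 0 + 1 = 1$)
$\left(m{\left(2 \right)} 1 + z{\left(-13 \right)}\right) \left(-366\right) = \left(1 \cdot 1 + \sqrt{2} \sqrt{-13}\right) \left(-366\right) = \left(1 + \sqrt{2} i \sqrt{13}\right) \left(-366\right) = \left(1 + i \sqrt{26}\right) \left(-366\right) = -366 - 366 i \sqrt{26}$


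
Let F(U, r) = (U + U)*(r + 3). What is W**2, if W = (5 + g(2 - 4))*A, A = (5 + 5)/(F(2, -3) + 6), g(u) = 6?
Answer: 3025/9 ≈ 336.11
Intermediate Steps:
F(U, r) = 2*U*(3 + r) (F(U, r) = (2*U)*(3 + r) = 2*U*(3 + r))
A = 5/3 (A = (5 + 5)/(2*2*(3 - 3) + 6) = 10/(2*2*0 + 6) = 10/(0 + 6) = 10/6 = 10*(1/6) = 5/3 ≈ 1.6667)
W = 55/3 (W = (5 + 6)*(5/3) = 11*(5/3) = 55/3 ≈ 18.333)
W**2 = (55/3)**2 = 3025/9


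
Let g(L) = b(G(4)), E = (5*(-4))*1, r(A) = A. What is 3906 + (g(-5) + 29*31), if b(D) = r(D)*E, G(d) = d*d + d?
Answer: 4405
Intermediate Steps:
E = -20 (E = -20*1 = -20)
G(d) = d + d² (G(d) = d² + d = d + d²)
b(D) = -20*D (b(D) = D*(-20) = -20*D)
g(L) = -400 (g(L) = -80*(1 + 4) = -80*5 = -20*20 = -400)
3906 + (g(-5) + 29*31) = 3906 + (-400 + 29*31) = 3906 + (-400 + 899) = 3906 + 499 = 4405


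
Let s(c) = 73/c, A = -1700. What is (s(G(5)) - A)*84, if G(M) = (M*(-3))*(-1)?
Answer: 716044/5 ≈ 1.4321e+5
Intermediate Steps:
G(M) = 3*M (G(M) = -3*M*(-1) = 3*M)
(s(G(5)) - A)*84 = (73/((3*5)) - 1*(-1700))*84 = (73/15 + 1700)*84 = (25573/15)*84 = 716044/5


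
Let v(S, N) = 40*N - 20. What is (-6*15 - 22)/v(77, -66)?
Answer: 4/95 ≈ 0.042105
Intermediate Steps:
v(S, N) = -20 + 40*N
(-6*15 - 22)/v(77, -66) = (-6*15 - 22)/(-20 + 40*(-66)) = (-90 - 22)/(-20 - 2640) = -112/(-2660) = -112*(-1/2660) = 4/95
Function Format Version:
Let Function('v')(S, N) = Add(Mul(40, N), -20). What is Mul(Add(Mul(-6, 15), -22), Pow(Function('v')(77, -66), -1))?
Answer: Rational(4, 95) ≈ 0.042105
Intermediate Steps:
Function('v')(S, N) = Add(-20, Mul(40, N))
Mul(Add(Mul(-6, 15), -22), Pow(Function('v')(77, -66), -1)) = Mul(Add(Mul(-6, 15), -22), Pow(Add(-20, Mul(40, -66)), -1)) = Mul(Add(-90, -22), Pow(Add(-20, -2640), -1)) = Mul(-112, Pow(-2660, -1)) = Mul(-112, Rational(-1, 2660)) = Rational(4, 95)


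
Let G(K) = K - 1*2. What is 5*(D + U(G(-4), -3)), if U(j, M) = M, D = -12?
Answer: -75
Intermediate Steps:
G(K) = -2 + K (G(K) = K - 2 = -2 + K)
5*(D + U(G(-4), -3)) = 5*(-12 - 3) = 5*(-15) = -75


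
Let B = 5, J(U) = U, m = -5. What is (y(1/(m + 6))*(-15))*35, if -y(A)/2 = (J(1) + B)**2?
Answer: 37800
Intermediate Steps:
y(A) = -72 (y(A) = -2*(1 + 5)**2 = -2*6**2 = -2*36 = -72)
(y(1/(m + 6))*(-15))*35 = -72*(-15)*35 = 1080*35 = 37800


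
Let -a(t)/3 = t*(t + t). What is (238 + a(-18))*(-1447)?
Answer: 2468582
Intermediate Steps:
a(t) = -6*t**2 (a(t) = -3*t*(t + t) = -3*t*2*t = -6*t**2)
(238 + a(-18))*(-1447) = (238 - 6*(-18)**2)*(-1447) = (238 - 6*324)*(-1447) = (238 - 1944)*(-1447) = -1706*(-1447) = 2468582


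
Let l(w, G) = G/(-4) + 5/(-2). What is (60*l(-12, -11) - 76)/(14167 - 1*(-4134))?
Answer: -61/18301 ≈ -0.0033332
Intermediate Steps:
l(w, G) = -5/2 - G/4 (l(w, G) = G*(-¼) + 5*(-½) = -G/4 - 5/2 = -5/2 - G/4)
(60*l(-12, -11) - 76)/(14167 - 1*(-4134)) = (60*(-5/2 - ¼*(-11)) - 76)/(14167 - 1*(-4134)) = (60*(-5/2 + 11/4) - 76)/(14167 + 4134) = (60*(¼) - 76)/18301 = (15 - 76)*(1/18301) = -61*1/18301 = -61/18301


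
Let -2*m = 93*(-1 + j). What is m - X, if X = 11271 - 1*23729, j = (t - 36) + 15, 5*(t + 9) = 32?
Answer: 136019/10 ≈ 13602.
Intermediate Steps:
t = -13/5 (t = -9 + (1/5)*32 = -9 + 32/5 = -13/5 ≈ -2.6000)
j = -118/5 (j = (-13/5 - 36) + 15 = -193/5 + 15 = -118/5 ≈ -23.600)
m = 11439/10 (m = -93*(-1 - 118/5)/2 = -93*(-123)/(2*5) = -1/2*(-11439/5) = 11439/10 ≈ 1143.9)
X = -12458 (X = 11271 - 23729 = -12458)
m - X = 11439/10 - 1*(-12458) = 11439/10 + 12458 = 136019/10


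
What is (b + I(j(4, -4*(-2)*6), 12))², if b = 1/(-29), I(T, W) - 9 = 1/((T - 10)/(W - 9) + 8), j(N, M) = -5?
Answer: 654481/7569 ≈ 86.469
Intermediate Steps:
I(T, W) = 9 + 1/(8 + (-10 + T)/(-9 + W)) (I(T, W) = 9 + 1/((T - 10)/(W - 9) + 8) = 9 + 1/((-10 + T)/(-9 + W) + 8) = 9 + 1/(8 + (-10 + T)/(-9 + W)))
b = -1/29 ≈ -0.034483
(b + I(j(4, -4*(-2)*6), 12))² = (-1/29 + (-747 + 9*(-5) + 73*12)/(-82 - 5 + 8*12))² = (-1/29 + (-747 - 45 + 876)/(-82 - 5 + 96))² = (-1/29 + 84/9)² = (-1/29 + (⅑)*84)² = (-1/29 + 28/3)² = (809/87)² = 654481/7569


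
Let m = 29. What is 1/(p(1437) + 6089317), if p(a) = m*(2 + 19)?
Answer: 1/6089926 ≈ 1.6421e-7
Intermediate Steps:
p(a) = 609 (p(a) = 29*(2 + 19) = 29*21 = 609)
1/(p(1437) + 6089317) = 1/(609 + 6089317) = 1/6089926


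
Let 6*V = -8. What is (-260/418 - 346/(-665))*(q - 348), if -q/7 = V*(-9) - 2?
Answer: 1488/35 ≈ 42.514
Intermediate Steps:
V = -4/3 (V = (⅙)*(-8) = -4/3 ≈ -1.3333)
q = -70 (q = -7*(-4/3*(-9) - 2) = -7*(12 - 2) = -7*10 = -70)
(-260/418 - 346/(-665))*(q - 348) = (-260/418 - 346/(-665))*(-70 - 348) = (-260*1/418 - 346*(-1/665))*(-418) = (-130/209 + 346/665)*(-418) = -744/7315*(-418) = 1488/35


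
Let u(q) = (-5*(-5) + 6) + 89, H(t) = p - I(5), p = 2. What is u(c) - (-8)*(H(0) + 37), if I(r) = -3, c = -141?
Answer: 456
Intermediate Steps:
H(t) = 5 (H(t) = 2 - 1*(-3) = 2 + 3 = 5)
u(q) = 120 (u(q) = (25 + 6) + 89 = 31 + 89 = 120)
u(c) - (-8)*(H(0) + 37) = 120 - (-8)*(5 + 37) = 120 - (-8)*42 = 120 - 1*(-336) = 120 + 336 = 456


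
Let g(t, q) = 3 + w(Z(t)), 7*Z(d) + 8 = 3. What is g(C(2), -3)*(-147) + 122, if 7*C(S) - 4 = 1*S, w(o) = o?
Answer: -214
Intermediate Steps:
Z(d) = -5/7 (Z(d) = -8/7 + (⅐)*3 = -8/7 + 3/7 = -5/7)
C(S) = 4/7 + S/7 (C(S) = 4/7 + (1*S)/7 = 4/7 + S/7)
g(t, q) = 16/7 (g(t, q) = 3 - 5/7 = 16/7)
g(C(2), -3)*(-147) + 122 = (16/7)*(-147) + 122 = -336 + 122 = -214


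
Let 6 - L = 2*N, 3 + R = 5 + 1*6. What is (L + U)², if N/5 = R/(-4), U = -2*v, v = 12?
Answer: 4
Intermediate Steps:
R = 8 (R = -3 + (5 + 1*6) = -3 + (5 + 6) = -3 + 11 = 8)
U = -24 (U = -2*12 = -24)
N = -10 (N = 5*(8/(-4)) = 5*(8*(-¼)) = 5*(-2) = -10)
L = 26 (L = 6 - 2*(-10) = 6 - 1*(-20) = 6 + 20 = 26)
(L + U)² = (26 - 24)² = 2² = 4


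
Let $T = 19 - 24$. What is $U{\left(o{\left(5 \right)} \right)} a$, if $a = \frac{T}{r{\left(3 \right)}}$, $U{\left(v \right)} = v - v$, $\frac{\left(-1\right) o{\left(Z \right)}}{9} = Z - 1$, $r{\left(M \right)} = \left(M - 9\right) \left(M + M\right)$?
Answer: $0$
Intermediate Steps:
$r{\left(M \right)} = 2 M \left(-9 + M\right)$ ($r{\left(M \right)} = \left(-9 + M\right) 2 M = 2 M \left(-9 + M\right)$)
$o{\left(Z \right)} = 9 - 9 Z$ ($o{\left(Z \right)} = - 9 \left(Z - 1\right) = - 9 \left(-1 + Z\right) = 9 - 9 Z$)
$T = -5$ ($T = 19 - 24 = -5$)
$U{\left(v \right)} = 0$
$a = \frac{5}{36}$ ($a = - \frac{5}{2 \cdot 3 \left(-9 + 3\right)} = - \frac{5}{2 \cdot 3 \left(-6\right)} = - \frac{5}{-36} = \left(-5\right) \left(- \frac{1}{36}\right) = \frac{5}{36} \approx 0.13889$)
$U{\left(o{\left(5 \right)} \right)} a = 0 \cdot \frac{5}{36} = 0$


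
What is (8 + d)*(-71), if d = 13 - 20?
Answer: -71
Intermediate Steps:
d = -7
(8 + d)*(-71) = (8 - 7)*(-71) = 1*(-71) = -71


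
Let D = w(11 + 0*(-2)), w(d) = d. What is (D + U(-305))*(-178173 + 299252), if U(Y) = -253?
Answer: -29301118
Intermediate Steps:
D = 11 (D = 11 + 0*(-2) = 11 + 0 = 11)
(D + U(-305))*(-178173 + 299252) = (11 - 253)*(-178173 + 299252) = -242*121079 = -29301118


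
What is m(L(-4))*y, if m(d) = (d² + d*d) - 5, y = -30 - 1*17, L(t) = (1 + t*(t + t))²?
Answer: -111476339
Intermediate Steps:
L(t) = (1 + 2*t²)² (L(t) = (1 + t*(2*t))² = (1 + 2*t²)²)
y = -47 (y = -30 - 17 = -47)
m(d) = -5 + 2*d² (m(d) = (d² + d²) - 5 = 2*d² - 5 = -5 + 2*d²)
m(L(-4))*y = (-5 + 2*((1 + 2*(-4)²)²)²)*(-47) = (-5 + 2*((1 + 2*16)²)²)*(-47) = (-5 + 2*((1 + 32)²)²)*(-47) = (-5 + 2*(33²)²)*(-47) = (-5 + 2*1089²)*(-47) = (-5 + 2*1185921)*(-47) = (-5 + 2371842)*(-47) = 2371837*(-47) = -111476339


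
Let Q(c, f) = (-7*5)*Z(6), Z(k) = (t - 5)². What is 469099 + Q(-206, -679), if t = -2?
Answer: 467384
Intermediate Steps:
Z(k) = 49 (Z(k) = (-2 - 5)² = (-7)² = 49)
Q(c, f) = -1715 (Q(c, f) = -7*5*49 = -35*49 = -1715)
469099 + Q(-206, -679) = 469099 - 1715 = 467384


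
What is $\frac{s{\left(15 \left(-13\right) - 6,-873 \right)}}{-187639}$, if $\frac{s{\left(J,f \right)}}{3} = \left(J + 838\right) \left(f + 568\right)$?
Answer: $\frac{582855}{187639} \approx 3.1063$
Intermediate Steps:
$s{\left(J,f \right)} = 3 \left(568 + f\right) \left(838 + J\right)$ ($s{\left(J,f \right)} = 3 \left(J + 838\right) \left(f + 568\right) = 3 \left(838 + J\right) \left(568 + f\right) = 3 \left(568 + f\right) \left(838 + J\right)$)
$\frac{s{\left(15 \left(-13\right) - 6,-873 \right)}}{-187639} = \frac{1427952 + 1704 \left(15 \left(-13\right) - 6\right) + 2514 \left(-873\right) + 3 \left(15 \left(-13\right) - 6\right) \left(-873\right)}{-187639} = \left(1427952 + 1704 \left(-195 - 6\right) - 2194722 + 3 \left(-195 - 6\right) \left(-873\right)\right) \left(- \frac{1}{187639}\right) = \left(1427952 + 1704 \left(-201\right) - 2194722 + 3 \left(-201\right) \left(-873\right)\right) \left(- \frac{1}{187639}\right) = \left(1427952 - 342504 - 2194722 + 526419\right) \left(- \frac{1}{187639}\right) = \left(-582855\right) \left(- \frac{1}{187639}\right) = \frac{582855}{187639}$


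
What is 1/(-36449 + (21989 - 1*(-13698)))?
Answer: -1/762 ≈ -0.0013123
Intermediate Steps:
1/(-36449 + (21989 - 1*(-13698))) = 1/(-36449 + (21989 + 13698)) = 1/(-36449 + 35687) = 1/(-762) = -1/762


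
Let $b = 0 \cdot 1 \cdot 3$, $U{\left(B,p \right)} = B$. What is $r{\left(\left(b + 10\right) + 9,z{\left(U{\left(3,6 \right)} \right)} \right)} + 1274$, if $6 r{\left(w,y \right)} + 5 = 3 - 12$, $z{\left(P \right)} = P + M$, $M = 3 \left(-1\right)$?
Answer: $\frac{3815}{3} \approx 1271.7$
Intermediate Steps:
$b = 0$ ($b = 0 \cdot 3 = 0$)
$M = -3$
$z{\left(P \right)} = -3 + P$ ($z{\left(P \right)} = P - 3 = -3 + P$)
$r{\left(w,y \right)} = - \frac{7}{3}$ ($r{\left(w,y \right)} = - \frac{5}{6} + \frac{3 - 12}{6} = - \frac{5}{6} + \frac{1}{6} \left(-9\right) = - \frac{5}{6} - \frac{3}{2} = - \frac{7}{3}$)
$r{\left(\left(b + 10\right) + 9,z{\left(U{\left(3,6 \right)} \right)} \right)} + 1274 = - \frac{7}{3} + 1274 = \frac{3815}{3}$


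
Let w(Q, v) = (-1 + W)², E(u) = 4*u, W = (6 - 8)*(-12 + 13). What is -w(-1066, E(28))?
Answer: -9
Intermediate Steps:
W = -2 (W = -2*1 = -2)
w(Q, v) = 9 (w(Q, v) = (-1 - 2)² = (-3)² = 9)
-w(-1066, E(28)) = -1*9 = -9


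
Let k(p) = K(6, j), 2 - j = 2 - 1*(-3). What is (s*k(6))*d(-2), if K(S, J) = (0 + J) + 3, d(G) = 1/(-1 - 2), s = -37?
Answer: 0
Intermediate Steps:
d(G) = -⅓ (d(G) = 1/(-3) = -⅓)
j = -3 (j = 2 - (2 - 1*(-3)) = 2 - (2 + 3) = 2 - 1*5 = 2 - 5 = -3)
K(S, J) = 3 + J (K(S, J) = J + 3 = 3 + J)
k(p) = 0 (k(p) = 3 - 3 = 0)
(s*k(6))*d(-2) = -37*0*(-⅓) = 0*(-⅓) = 0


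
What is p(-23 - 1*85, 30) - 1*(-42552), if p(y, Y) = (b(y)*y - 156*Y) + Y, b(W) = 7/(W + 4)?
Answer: 985641/26 ≈ 37909.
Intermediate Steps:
b(W) = 7/(4 + W)
p(y, Y) = -155*Y + 7*y/(4 + y) (p(y, Y) = ((7/(4 + y))*y - 156*Y) + Y = (7*y/(4 + y) - 156*Y) + Y = (-156*Y + 7*y/(4 + y)) + Y = -155*Y + 7*y/(4 + y))
p(-23 - 1*85, 30) - 1*(-42552) = (7*(-23 - 1*85) - 155*30*(4 + (-23 - 1*85)))/(4 + (-23 - 1*85)) - 1*(-42552) = (7*(-23 - 85) - 155*30*(4 + (-23 - 85)))/(4 + (-23 - 85)) + 42552 = (7*(-108) - 155*30*(4 - 108))/(4 - 108) + 42552 = (-756 - 155*30*(-104))/(-104) + 42552 = -(-756 + 483600)/104 + 42552 = -1/104*482844 + 42552 = -120711/26 + 42552 = 985641/26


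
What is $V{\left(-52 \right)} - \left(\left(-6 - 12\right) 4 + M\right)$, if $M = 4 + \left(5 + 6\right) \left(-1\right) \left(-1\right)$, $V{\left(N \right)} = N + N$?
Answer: $-47$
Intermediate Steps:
$V{\left(N \right)} = 2 N$
$M = 15$ ($M = 4 + 11 \left(-1\right) \left(-1\right) = 4 - -11 = 4 + 11 = 15$)
$V{\left(-52 \right)} - \left(\left(-6 - 12\right) 4 + M\right) = 2 \left(-52\right) - \left(\left(-6 - 12\right) 4 + 15\right) = -104 - \left(\left(-18\right) 4 + 15\right) = -104 - \left(-72 + 15\right) = -104 - -57 = -104 + 57 = -47$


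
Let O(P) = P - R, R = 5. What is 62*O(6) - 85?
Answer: -23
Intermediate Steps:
O(P) = -5 + P (O(P) = P - 1*5 = P - 5 = -5 + P)
62*O(6) - 85 = 62*(-5 + 6) - 85 = 62*1 - 85 = 62 - 85 = -23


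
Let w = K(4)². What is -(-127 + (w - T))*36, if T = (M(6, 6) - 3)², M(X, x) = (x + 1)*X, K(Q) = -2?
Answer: 59184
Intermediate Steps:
w = 4 (w = (-2)² = 4)
M(X, x) = X*(1 + x) (M(X, x) = (1 + x)*X = X*(1 + x))
T = 1521 (T = (6*(1 + 6) - 3)² = (6*7 - 3)² = (42 - 3)² = 39² = 1521)
-(-127 + (w - T))*36 = -(-127 + (4 - 1*1521))*36 = -(-127 + (4 - 1521))*36 = -(-127 - 1517)*36 = -(-1644)*36 = -1*(-59184) = 59184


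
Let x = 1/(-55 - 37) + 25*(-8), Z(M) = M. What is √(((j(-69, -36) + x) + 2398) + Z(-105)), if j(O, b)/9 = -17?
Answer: 3*√456113/46 ≈ 44.045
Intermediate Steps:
j(O, b) = -153 (j(O, b) = 9*(-17) = -153)
x = -18401/92 (x = 1/(-92) - 200 = -1/92 - 200 = -18401/92 ≈ -200.01)
√(((j(-69, -36) + x) + 2398) + Z(-105)) = √(((-153 - 18401/92) + 2398) - 105) = √((-32477/92 + 2398) - 105) = √(188139/92 - 105) = √(178479/92) = 3*√456113/46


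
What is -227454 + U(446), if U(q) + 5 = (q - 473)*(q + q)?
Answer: -251543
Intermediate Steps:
U(q) = -5 + 2*q*(-473 + q) (U(q) = -5 + (q - 473)*(q + q) = -5 + (-473 + q)*(2*q) = -5 + 2*q*(-473 + q))
-227454 + U(446) = -227454 + (-5 - 946*446 + 2*446**2) = -227454 + (-5 - 421916 + 2*198916) = -227454 + (-5 - 421916 + 397832) = -227454 - 24089 = -251543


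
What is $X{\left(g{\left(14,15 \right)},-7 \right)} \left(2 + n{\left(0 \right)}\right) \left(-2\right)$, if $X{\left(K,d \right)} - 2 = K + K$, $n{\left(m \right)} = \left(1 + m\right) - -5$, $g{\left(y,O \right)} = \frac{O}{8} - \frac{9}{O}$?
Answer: $- \frac{364}{5} \approx -72.8$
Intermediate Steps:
$g{\left(y,O \right)} = - \frac{9}{O} + \frac{O}{8}$ ($g{\left(y,O \right)} = O \frac{1}{8} - \frac{9}{O} = \frac{O}{8} - \frac{9}{O} = - \frac{9}{O} + \frac{O}{8}$)
$n{\left(m \right)} = 6 + m$ ($n{\left(m \right)} = \left(1 + m\right) + 5 = 6 + m$)
$X{\left(K,d \right)} = 2 + 2 K$ ($X{\left(K,d \right)} = 2 + \left(K + K\right) = 2 + 2 K$)
$X{\left(g{\left(14,15 \right)},-7 \right)} \left(2 + n{\left(0 \right)}\right) \left(-2\right) = \left(2 + 2 \left(- \frac{9}{15} + \frac{1}{8} \cdot 15\right)\right) \left(2 + \left(6 + 0\right)\right) \left(-2\right) = \left(2 + 2 \left(\left(-9\right) \frac{1}{15} + \frac{15}{8}\right)\right) \left(2 + 6\right) \left(-2\right) = \left(2 + 2 \left(- \frac{3}{5} + \frac{15}{8}\right)\right) 8 \left(-2\right) = \left(2 + 2 \cdot \frac{51}{40}\right) \left(-16\right) = \left(2 + \frac{51}{20}\right) \left(-16\right) = \frac{91}{20} \left(-16\right) = - \frac{364}{5}$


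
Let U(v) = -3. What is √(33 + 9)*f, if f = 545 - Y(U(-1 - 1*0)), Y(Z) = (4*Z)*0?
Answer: 545*√42 ≈ 3532.0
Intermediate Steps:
Y(Z) = 0
f = 545 (f = 545 - 1*0 = 545 + 0 = 545)
√(33 + 9)*f = √(33 + 9)*545 = √42*545 = 545*√42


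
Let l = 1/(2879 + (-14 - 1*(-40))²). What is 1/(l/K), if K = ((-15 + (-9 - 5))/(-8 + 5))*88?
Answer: 3024120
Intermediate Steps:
K = 2552/3 (K = ((-15 - 14)/(-3))*88 = -29*(-⅓)*88 = (29/3)*88 = 2552/3 ≈ 850.67)
l = 1/3555 (l = 1/(2879 + (-14 + 40)²) = 1/(2879 + 26²) = 1/(2879 + 676) = 1/3555 ≈ 0.00028129)
1/(l/K) = 1/(1/(3555*(2552/3))) = 1/((1/3555)*(3/2552)) = 1/(1/3024120) = 3024120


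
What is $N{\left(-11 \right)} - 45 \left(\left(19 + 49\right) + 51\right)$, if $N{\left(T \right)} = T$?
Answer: $-5366$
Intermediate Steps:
$N{\left(-11 \right)} - 45 \left(\left(19 + 49\right) + 51\right) = -11 - 45 \left(\left(19 + 49\right) + 51\right) = -11 - 45 \left(68 + 51\right) = -11 - 5355 = -5366$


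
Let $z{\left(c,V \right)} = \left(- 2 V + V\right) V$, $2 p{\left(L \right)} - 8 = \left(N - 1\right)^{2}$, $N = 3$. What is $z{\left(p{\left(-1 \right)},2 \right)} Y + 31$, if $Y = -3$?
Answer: $43$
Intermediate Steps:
$p{\left(L \right)} = 6$ ($p{\left(L \right)} = 4 + \frac{\left(3 - 1\right)^{2}}{2} = 4 + \frac{2^{2}}{2} = 4 + \frac{1}{2} \cdot 4 = 4 + 2 = 6$)
$z{\left(c,V \right)} = - V^{2}$ ($z{\left(c,V \right)} = - V V = - V^{2}$)
$z{\left(p{\left(-1 \right)},2 \right)} Y + 31 = - 2^{2} \left(-3\right) + 31 = \left(-1\right) 4 \left(-3\right) + 31 = \left(-4\right) \left(-3\right) + 31 = 12 + 31 = 43$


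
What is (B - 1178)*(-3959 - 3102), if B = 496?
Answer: 4815602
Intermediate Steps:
(B - 1178)*(-3959 - 3102) = (496 - 1178)*(-3959 - 3102) = -682*(-7061) = 4815602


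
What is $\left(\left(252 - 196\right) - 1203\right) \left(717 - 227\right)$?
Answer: $-562030$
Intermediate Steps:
$\left(\left(252 - 196\right) - 1203\right) \left(717 - 227\right) = \left(56 - 1203\right) \left(717 - 227\right) = \left(-1147\right) 490 = -562030$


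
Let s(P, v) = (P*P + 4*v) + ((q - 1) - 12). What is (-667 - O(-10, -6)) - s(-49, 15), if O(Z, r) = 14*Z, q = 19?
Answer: -2994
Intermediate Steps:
s(P, v) = 6 + P**2 + 4*v (s(P, v) = (P*P + 4*v) + ((19 - 1) - 12) = (P**2 + 4*v) + (18 - 12) = (P**2 + 4*v) + 6 = 6 + P**2 + 4*v)
(-667 - O(-10, -6)) - s(-49, 15) = (-667 - 14*(-10)) - (6 + (-49)**2 + 4*15) = (-667 - 1*(-140)) - (6 + 2401 + 60) = (-667 + 140) - 1*2467 = -527 - 2467 = -2994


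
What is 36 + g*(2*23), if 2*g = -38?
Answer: -838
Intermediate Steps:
g = -19 (g = (½)*(-38) = -19)
36 + g*(2*23) = 36 - 38*23 = 36 - 19*46 = 36 - 874 = -838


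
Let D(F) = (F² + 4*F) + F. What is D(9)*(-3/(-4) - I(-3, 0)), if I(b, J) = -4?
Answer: 1197/2 ≈ 598.50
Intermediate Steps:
D(F) = F² + 5*F
D(9)*(-3/(-4) - I(-3, 0)) = (9*(5 + 9))*(-3/(-4) - 1*(-4)) = (9*14)*(-3*(-¼) + 4) = 126*(¾ + 4) = 126*(19/4) = 1197/2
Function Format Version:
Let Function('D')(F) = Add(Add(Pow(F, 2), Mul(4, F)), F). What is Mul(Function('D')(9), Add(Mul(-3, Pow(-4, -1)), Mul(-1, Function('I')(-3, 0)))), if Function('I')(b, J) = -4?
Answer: Rational(1197, 2) ≈ 598.50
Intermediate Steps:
Function('D')(F) = Add(Pow(F, 2), Mul(5, F))
Mul(Function('D')(9), Add(Mul(-3, Pow(-4, -1)), Mul(-1, Function('I')(-3, 0)))) = Mul(Mul(9, Add(5, 9)), Add(Mul(-3, Pow(-4, -1)), Mul(-1, -4))) = Mul(Mul(9, 14), Add(Mul(-3, Rational(-1, 4)), 4)) = Mul(126, Add(Rational(3, 4), 4)) = Mul(126, Rational(19, 4)) = Rational(1197, 2)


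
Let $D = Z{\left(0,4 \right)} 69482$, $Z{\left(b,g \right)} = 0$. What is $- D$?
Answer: $0$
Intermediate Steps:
$D = 0$ ($D = 0 \cdot 69482 = 0$)
$- D = \left(-1\right) 0 = 0$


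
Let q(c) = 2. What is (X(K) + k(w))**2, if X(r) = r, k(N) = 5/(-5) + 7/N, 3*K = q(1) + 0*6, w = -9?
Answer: 100/81 ≈ 1.2346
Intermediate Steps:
K = 2/3 (K = (2 + 0*6)/3 = (2 + 0)/3 = (1/3)*2 = 2/3 ≈ 0.66667)
k(N) = -1 + 7/N (k(N) = 5*(-1/5) + 7/N = -1 + 7/N)
(X(K) + k(w))**2 = (2/3 + (7 - 1*(-9))/(-9))**2 = (2/3 - (7 + 9)/9)**2 = (2/3 - 1/9*16)**2 = (2/3 - 16/9)**2 = (-10/9)**2 = 100/81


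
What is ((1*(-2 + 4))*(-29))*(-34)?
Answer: 1972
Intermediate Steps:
((1*(-2 + 4))*(-29))*(-34) = ((1*2)*(-29))*(-34) = (2*(-29))*(-34) = -58*(-34) = 1972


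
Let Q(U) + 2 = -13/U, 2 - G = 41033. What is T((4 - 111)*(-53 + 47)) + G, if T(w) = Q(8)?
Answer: -328277/8 ≈ -41035.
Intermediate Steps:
G = -41031 (G = 2 - 1*41033 = 2 - 41033 = -41031)
Q(U) = -2 - 13/U
T(w) = -29/8 (T(w) = -2 - 13/8 = -29/8)
T((4 - 111)*(-53 + 47)) + G = -29/8 - 41031 = -328277/8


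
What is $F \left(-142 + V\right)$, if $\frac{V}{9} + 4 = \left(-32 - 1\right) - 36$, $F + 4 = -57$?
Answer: $48739$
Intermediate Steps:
$F = -61$ ($F = -4 - 57 = -61$)
$V = -657$ ($V = -36 + 9 \left(\left(-32 - 1\right) - 36\right) = -36 + 9 \left(-33 - 36\right) = -36 + 9 \left(-69\right) = -36 - 621 = -657$)
$F \left(-142 + V\right) = - 61 \left(-142 - 657\right) = \left(-61\right) \left(-799\right) = 48739$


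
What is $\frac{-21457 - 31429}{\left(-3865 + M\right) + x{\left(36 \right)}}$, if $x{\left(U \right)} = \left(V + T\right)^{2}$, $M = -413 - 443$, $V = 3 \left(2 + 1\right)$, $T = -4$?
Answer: $\frac{26443}{2348} \approx 11.262$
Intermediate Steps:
$V = 9$ ($V = 3 \cdot 3 = 9$)
$M = -856$
$x{\left(U \right)} = 25$ ($x{\left(U \right)} = \left(9 - 4\right)^{2} = 5^{2} = 25$)
$\frac{-21457 - 31429}{\left(-3865 + M\right) + x{\left(36 \right)}} = \frac{-21457 - 31429}{\left(-3865 - 856\right) + 25} = - \frac{52886}{-4721 + 25} = - \frac{52886}{-4696} = \left(-52886\right) \left(- \frac{1}{4696}\right) = \frac{26443}{2348}$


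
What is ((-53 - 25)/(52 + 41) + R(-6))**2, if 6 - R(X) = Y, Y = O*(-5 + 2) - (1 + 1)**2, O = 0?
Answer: 80656/961 ≈ 83.929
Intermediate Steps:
Y = -4 (Y = 0*(-5 + 2) - (1 + 1)**2 = 0*(-3) - 1*2**2 = 0 - 1*4 = 0 - 4 = -4)
R(X) = 10 (R(X) = 6 - 1*(-4) = 6 + 4 = 10)
((-53 - 25)/(52 + 41) + R(-6))**2 = ((-53 - 25)/(52 + 41) + 10)**2 = (-78/93 + 10)**2 = (-78*1/93 + 10)**2 = (-26/31 + 10)**2 = (284/31)**2 = 80656/961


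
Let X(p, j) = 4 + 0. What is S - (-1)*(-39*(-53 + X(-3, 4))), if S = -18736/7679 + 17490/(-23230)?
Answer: 34032069488/17838317 ≈ 1907.8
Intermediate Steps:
X(p, j) = 4
S = -56954299/17838317 (S = -18736*1/7679 + 17490*(-1/23230) = -18736/7679 - 1749/2323 = -56954299/17838317 ≈ -3.1928)
S - (-1)*(-39*(-53 + X(-3, 4))) = -56954299/17838317 - (-1)*(-39*(-53 + 4)) = -56954299/17838317 - (-1)*(-39*(-49)) = -56954299/17838317 - (-1)*1911 = -56954299/17838317 - 1*(-1911) = -56954299/17838317 + 1911 = 34032069488/17838317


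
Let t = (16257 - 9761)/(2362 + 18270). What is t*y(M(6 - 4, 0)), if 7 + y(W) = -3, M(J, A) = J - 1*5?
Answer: -8120/2579 ≈ -3.1485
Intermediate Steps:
M(J, A) = -5 + J (M(J, A) = J - 5 = -5 + J)
t = 812/2579 (t = 6496/20632 = 6496*(1/20632) = 812/2579 ≈ 0.31485)
y(W) = -10 (y(W) = -7 - 3 = -10)
t*y(M(6 - 4, 0)) = (812/2579)*(-10) = -8120/2579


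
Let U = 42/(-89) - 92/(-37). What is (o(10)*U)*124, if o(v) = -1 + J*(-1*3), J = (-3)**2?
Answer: -23033248/3293 ≈ -6994.6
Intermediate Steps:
J = 9
o(v) = -28 (o(v) = -1 + 9*(-1*3) = -1 + 9*(-3) = -1 - 27 = -28)
U = 6634/3293 (U = 42*(-1/89) - 92*(-1/37) = -42/89 + 92/37 = 6634/3293 ≈ 2.0146)
(o(10)*U)*124 = -28*6634/3293*124 = -185752/3293*124 = -23033248/3293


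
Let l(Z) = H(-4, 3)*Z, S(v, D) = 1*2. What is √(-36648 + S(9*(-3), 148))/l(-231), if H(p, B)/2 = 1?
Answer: -I*√36646/462 ≈ -0.41435*I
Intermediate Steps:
H(p, B) = 2 (H(p, B) = 2*1 = 2)
S(v, D) = 2
l(Z) = 2*Z
√(-36648 + S(9*(-3), 148))/l(-231) = √(-36648 + 2)/((2*(-231))) = √(-36646)/(-462) = (I*√36646)*(-1/462) = -I*√36646/462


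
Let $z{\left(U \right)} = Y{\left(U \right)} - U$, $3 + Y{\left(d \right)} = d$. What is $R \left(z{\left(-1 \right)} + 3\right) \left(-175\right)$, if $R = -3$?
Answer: $0$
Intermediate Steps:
$Y{\left(d \right)} = -3 + d$
$z{\left(U \right)} = -3$ ($z{\left(U \right)} = \left(-3 + U\right) - U = -3$)
$R \left(z{\left(-1 \right)} + 3\right) \left(-175\right) = - 3 \left(-3 + 3\right) \left(-175\right) = \left(-3\right) 0 \left(-175\right) = 0 \left(-175\right) = 0$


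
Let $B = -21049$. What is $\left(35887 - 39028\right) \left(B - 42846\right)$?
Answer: $200694195$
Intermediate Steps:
$\left(35887 - 39028\right) \left(B - 42846\right) = \left(35887 - 39028\right) \left(-21049 - 42846\right) = \left(-3141\right) \left(-63895\right) = 200694195$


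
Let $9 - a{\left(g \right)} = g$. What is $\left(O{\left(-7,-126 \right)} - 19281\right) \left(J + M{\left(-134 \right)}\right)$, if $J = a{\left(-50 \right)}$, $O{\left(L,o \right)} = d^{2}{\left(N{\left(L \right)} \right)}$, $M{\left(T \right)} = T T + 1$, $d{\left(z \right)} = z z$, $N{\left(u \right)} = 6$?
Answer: $-324017760$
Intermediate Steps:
$a{\left(g \right)} = 9 - g$
$d{\left(z \right)} = z^{2}$
$M{\left(T \right)} = 1 + T^{2}$ ($M{\left(T \right)} = T^{2} + 1 = 1 + T^{2}$)
$O{\left(L,o \right)} = 1296$ ($O{\left(L,o \right)} = \left(6^{2}\right)^{2} = 36^{2} = 1296$)
$J = 59$ ($J = 9 - -50 = 9 + 50 = 59$)
$\left(O{\left(-7,-126 \right)} - 19281\right) \left(J + M{\left(-134 \right)}\right) = \left(1296 - 19281\right) \left(59 + \left(1 + \left(-134\right)^{2}\right)\right) = - 17985 \left(59 + \left(1 + 17956\right)\right) = - 17985 \left(59 + 17957\right) = \left(-17985\right) 18016 = -324017760$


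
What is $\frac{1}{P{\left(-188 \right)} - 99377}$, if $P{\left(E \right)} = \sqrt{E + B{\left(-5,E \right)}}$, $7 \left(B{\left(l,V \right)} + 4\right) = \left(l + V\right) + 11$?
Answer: $- \frac{99377}{9875788347} - \frac{i \sqrt{218}}{9875788347} \approx -1.0063 \cdot 10^{-5} - 1.4951 \cdot 10^{-9} i$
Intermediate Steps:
$B{\left(l,V \right)} = - \frac{17}{7} + \frac{V}{7} + \frac{l}{7}$ ($B{\left(l,V \right)} = -4 + \frac{\left(l + V\right) + 11}{7} = -4 + \frac{\left(V + l\right) + 11}{7} = -4 + \frac{11 + V + l}{7} = -4 + \left(\frac{11}{7} + \frac{V}{7} + \frac{l}{7}\right) = - \frac{17}{7} + \frac{V}{7} + \frac{l}{7}$)
$P{\left(E \right)} = \sqrt{- \frac{22}{7} + \frac{8 E}{7}}$ ($P{\left(E \right)} = \sqrt{E + \left(- \frac{17}{7} + \frac{E}{7} + \frac{1}{7} \left(-5\right)\right)} = \sqrt{E - \left(\frac{22}{7} - \frac{E}{7}\right)} = \sqrt{E + \left(- \frac{22}{7} + \frac{E}{7}\right)} = \sqrt{- \frac{22}{7} + \frac{8 E}{7}}$)
$\frac{1}{P{\left(-188 \right)} - 99377} = \frac{1}{\frac{\sqrt{-154 + 56 \left(-188\right)}}{7} - 99377} = \frac{1}{\frac{\sqrt{-154 - 10528}}{7} - 99377} = \frac{1}{\frac{\sqrt{-10682}}{7} - 99377} = \frac{1}{\frac{7 i \sqrt{218}}{7} - 99377} = \frac{1}{i \sqrt{218} - 99377} = \frac{1}{-99377 + i \sqrt{218}}$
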